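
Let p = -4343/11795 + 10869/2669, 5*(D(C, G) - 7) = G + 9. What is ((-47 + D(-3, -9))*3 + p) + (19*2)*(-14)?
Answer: -20408909072/31480855 ≈ -648.30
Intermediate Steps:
D(C, G) = 44/5 + G/5 (D(C, G) = 7 + (G + 9)/5 = 7 + (9 + G)/5 = 7 + (9/5 + G/5) = 44/5 + G/5)
p = 116608388/31480855 (p = -4343*1/11795 + 10869*(1/2669) = -4343/11795 + 10869/2669 = 116608388/31480855 ≈ 3.7041)
((-47 + D(-3, -9))*3 + p) + (19*2)*(-14) = ((-47 + (44/5 + (⅕)*(-9)))*3 + 116608388/31480855) + (19*2)*(-14) = ((-47 + (44/5 - 9/5))*3 + 116608388/31480855) + 38*(-14) = ((-47 + 7)*3 + 116608388/31480855) - 532 = (-40*3 + 116608388/31480855) - 532 = (-120 + 116608388/31480855) - 532 = -3661094212/31480855 - 532 = -20408909072/31480855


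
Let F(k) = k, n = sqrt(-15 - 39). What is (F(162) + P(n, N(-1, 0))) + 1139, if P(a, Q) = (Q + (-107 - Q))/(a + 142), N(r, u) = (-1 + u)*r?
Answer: 13144212/10109 + 321*I*sqrt(6)/20218 ≈ 1300.2 + 0.03889*I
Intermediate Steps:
N(r, u) = r*(-1 + u)
n = 3*I*sqrt(6) (n = sqrt(-54) = 3*I*sqrt(6) ≈ 7.3485*I)
P(a, Q) = -107/(142 + a)
(F(162) + P(n, N(-1, 0))) + 1139 = (162 - 107/(142 + 3*I*sqrt(6))) + 1139 = 1301 - 107/(142 + 3*I*sqrt(6))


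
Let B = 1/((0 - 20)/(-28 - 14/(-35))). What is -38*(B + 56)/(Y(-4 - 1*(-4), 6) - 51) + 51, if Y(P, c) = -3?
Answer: 123361/1350 ≈ 91.379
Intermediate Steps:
B = 69/50 (B = 1/(-20/(-28 - 14*(-1/35))) = 1/(-20/(-28 + 2/5)) = 1/(-20/(-138/5)) = 1/(-20*(-5/138)) = 1/(50/69) = 69/50 ≈ 1.3800)
-38*(B + 56)/(Y(-4 - 1*(-4), 6) - 51) + 51 = -38*(69/50 + 56)/(-3 - 51) + 51 = -54511/(25*(-54)) + 51 = -54511*(-1)/(25*54) + 51 = -38*(-2869/2700) + 51 = 54511/1350 + 51 = 123361/1350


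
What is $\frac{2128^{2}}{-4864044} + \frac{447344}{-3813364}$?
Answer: $- \frac{1215267338932}{1159273142751} \approx -1.0483$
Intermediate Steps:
$\frac{2128^{2}}{-4864044} + \frac{447344}{-3813364} = 4528384 \left(- \frac{1}{4864044}\right) + 447344 \left(- \frac{1}{3813364}\right) = - \frac{1132096}{1216011} - \frac{111836}{953341} = - \frac{1215267338932}{1159273142751}$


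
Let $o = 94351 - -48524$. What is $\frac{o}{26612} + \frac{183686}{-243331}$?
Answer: $\frac{29877664793}{6475524572} \approx 4.6139$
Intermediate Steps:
$o = 142875$ ($o = 94351 + 48524 = 142875$)
$\frac{o}{26612} + \frac{183686}{-243331} = \frac{142875}{26612} + \frac{183686}{-243331} = 142875 \cdot \frac{1}{26612} + 183686 \left(- \frac{1}{243331}\right) = \frac{142875}{26612} - \frac{183686}{243331} = \frac{29877664793}{6475524572}$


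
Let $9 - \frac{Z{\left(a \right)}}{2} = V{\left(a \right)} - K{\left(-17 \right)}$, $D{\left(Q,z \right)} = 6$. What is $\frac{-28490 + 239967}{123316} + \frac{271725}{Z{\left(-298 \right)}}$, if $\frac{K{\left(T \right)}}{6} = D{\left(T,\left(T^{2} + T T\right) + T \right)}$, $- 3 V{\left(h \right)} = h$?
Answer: $- \frac{50227589399}{20100508} \approx -2498.8$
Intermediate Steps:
$V{\left(h \right)} = - \frac{h}{3}$
$K{\left(T \right)} = 36$ ($K{\left(T \right)} = 6 \cdot 6 = 36$)
$Z{\left(a \right)} = 90 + \frac{2 a}{3}$ ($Z{\left(a \right)} = 18 - 2 \left(- \frac{a}{3} - 36\right) = 18 - 2 \left(-36 - \frac{a}{3}\right) = 18 + \left(72 + \frac{2 a}{3}\right) = 90 + \frac{2 a}{3}$)
$\frac{-28490 + 239967}{123316} + \frac{271725}{Z{\left(-298 \right)}} = \frac{-28490 + 239967}{123316} + \frac{271725}{90 + \frac{2}{3} \left(-298\right)} = 211477 \cdot \frac{1}{123316} + \frac{271725}{90 - \frac{596}{3}} = \frac{211477}{123316} + \frac{271725}{- \frac{326}{3}} = \frac{211477}{123316} + 271725 \left(- \frac{3}{326}\right) = \frac{211477}{123316} - \frac{815175}{326} = - \frac{50227589399}{20100508}$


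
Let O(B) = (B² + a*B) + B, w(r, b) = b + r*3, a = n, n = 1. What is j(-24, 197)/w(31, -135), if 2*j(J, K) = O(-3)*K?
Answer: -197/28 ≈ -7.0357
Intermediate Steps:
a = 1
w(r, b) = b + 3*r
O(B) = B² + 2*B (O(B) = (B² + 1*B) + B = (B² + B) + B = (B + B²) + B = B² + 2*B)
j(J, K) = 3*K/2 (j(J, K) = ((-3*(2 - 3))*K)/2 = ((-3*(-1))*K)/2 = (3*K)/2 = 3*K/2)
j(-24, 197)/w(31, -135) = ((3/2)*197)/(-135 + 3*31) = 591/(2*(-135 + 93)) = (591/2)/(-42) = (591/2)*(-1/42) = -197/28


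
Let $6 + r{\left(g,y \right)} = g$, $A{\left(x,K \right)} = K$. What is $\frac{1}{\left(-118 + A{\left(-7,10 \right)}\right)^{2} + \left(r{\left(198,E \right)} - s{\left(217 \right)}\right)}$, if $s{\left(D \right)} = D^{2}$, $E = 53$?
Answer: $- \frac{1}{35233} \approx -2.8382 \cdot 10^{-5}$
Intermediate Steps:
$r{\left(g,y \right)} = -6 + g$
$\frac{1}{\left(-118 + A{\left(-7,10 \right)}\right)^{2} + \left(r{\left(198,E \right)} - s{\left(217 \right)}\right)} = \frac{1}{\left(-118 + 10\right)^{2} + \left(\left(-6 + 198\right) - 217^{2}\right)} = \frac{1}{\left(-108\right)^{2} + \left(192 - 47089\right)} = \frac{1}{11664 + \left(192 - 47089\right)} = \frac{1}{11664 - 46897} = \frac{1}{-35233} = - \frac{1}{35233}$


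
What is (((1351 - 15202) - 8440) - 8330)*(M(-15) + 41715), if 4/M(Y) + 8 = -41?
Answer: -62590273251/49 ≈ -1.2774e+9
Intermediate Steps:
M(Y) = -4/49 (M(Y) = 4/(-8 - 41) = 4/(-49) = 4*(-1/49) = -4/49)
(((1351 - 15202) - 8440) - 8330)*(M(-15) + 41715) = (((1351 - 15202) - 8440) - 8330)*(-4/49 + 41715) = ((-13851 - 8440) - 8330)*(2044031/49) = (-22291 - 8330)*(2044031/49) = -30621*2044031/49 = -62590273251/49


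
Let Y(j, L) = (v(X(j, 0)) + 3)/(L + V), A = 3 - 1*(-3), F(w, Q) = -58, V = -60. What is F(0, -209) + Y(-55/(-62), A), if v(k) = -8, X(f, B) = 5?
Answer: -3127/54 ≈ -57.907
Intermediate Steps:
A = 6 (A = 3 + 3 = 6)
Y(j, L) = -5/(-60 + L) (Y(j, L) = (-8 + 3)/(L - 60) = -5/(-60 + L))
F(0, -209) + Y(-55/(-62), A) = -58 - 5/(-60 + 6) = -58 - 5/(-54) = -58 - 5*(-1/54) = -58 + 5/54 = -3127/54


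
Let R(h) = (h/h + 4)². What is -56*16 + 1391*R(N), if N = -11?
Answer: 33879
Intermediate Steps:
R(h) = 25 (R(h) = (1 + 4)² = 5² = 25)
-56*16 + 1391*R(N) = -56*16 + 1391*25 = -896 + 34775 = 33879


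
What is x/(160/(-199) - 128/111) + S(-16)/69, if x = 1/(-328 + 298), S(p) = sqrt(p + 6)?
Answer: 7363/432320 + I*sqrt(10)/69 ≈ 0.017031 + 0.04583*I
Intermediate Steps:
S(p) = sqrt(6 + p)
x = -1/30 (x = 1/(-30) = -1/30 ≈ -0.033333)
x/(160/(-199) - 128/111) + S(-16)/69 = -1/(30*(160/(-199) - 128/111)) + sqrt(6 - 16)/69 = -1/(30*(160*(-1/199) - 128*1/111)) + sqrt(-10)*(1/69) = -1/(30*(-160/199 - 128/111)) + (I*sqrt(10))*(1/69) = -1/(30*(-43232/22089)) + I*sqrt(10)/69 = -1/30*(-22089/43232) + I*sqrt(10)/69 = 7363/432320 + I*sqrt(10)/69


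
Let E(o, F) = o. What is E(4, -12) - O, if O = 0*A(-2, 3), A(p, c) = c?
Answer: 4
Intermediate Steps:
O = 0 (O = 0*3 = 0)
E(4, -12) - O = 4 - 1*0 = 4 + 0 = 4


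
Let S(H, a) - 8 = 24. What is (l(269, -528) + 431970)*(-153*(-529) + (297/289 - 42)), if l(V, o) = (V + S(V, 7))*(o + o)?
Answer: 2667865728528/289 ≈ 9.2314e+9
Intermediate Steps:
S(H, a) = 32 (S(H, a) = 8 + 24 = 32)
l(V, o) = 2*o*(32 + V) (l(V, o) = (V + 32)*(o + o) = (32 + V)*(2*o) = 2*o*(32 + V))
(l(269, -528) + 431970)*(-153*(-529) + (297/289 - 42)) = (2*(-528)*(32 + 269) + 431970)*(-153*(-529) + (297/289 - 42)) = (2*(-528)*301 + 431970)*(80937 + ((1/289)*297 - 42)) = (-317856 + 431970)*(80937 + (297/289 - 42)) = 114114*(80937 - 11841/289) = 114114*(23378952/289) = 2667865728528/289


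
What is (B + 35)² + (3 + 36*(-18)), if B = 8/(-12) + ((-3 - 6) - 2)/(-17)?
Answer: 1505011/2601 ≈ 578.63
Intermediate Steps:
B = -1/51 (B = 8*(-1/12) + (-9 - 2)*(-1/17) = -⅔ - 11*(-1/17) = -⅔ + 11/17 = -1/51 ≈ -0.019608)
(B + 35)² + (3 + 36*(-18)) = (-1/51 + 35)² + (3 + 36*(-18)) = (1784/51)² + (3 - 648) = 3182656/2601 - 645 = 1505011/2601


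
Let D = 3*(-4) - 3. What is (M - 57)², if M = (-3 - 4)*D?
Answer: 2304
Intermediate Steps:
D = -15 (D = -12 - 3 = -15)
M = 105 (M = (-3 - 4)*(-15) = -7*(-15) = 105)
(M - 57)² = (105 - 57)² = 48² = 2304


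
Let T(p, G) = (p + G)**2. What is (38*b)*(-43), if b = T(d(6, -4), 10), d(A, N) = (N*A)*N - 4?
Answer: -17000136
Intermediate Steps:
d(A, N) = -4 + A*N**2 (d(A, N) = (A*N)*N - 4 = A*N**2 - 4 = -4 + A*N**2)
T(p, G) = (G + p)**2
b = 10404 (b = (10 + (-4 + 6*(-4)**2))**2 = (10 + (-4 + 6*16))**2 = (10 + (-4 + 96))**2 = (10 + 92)**2 = 102**2 = 10404)
(38*b)*(-43) = (38*10404)*(-43) = 395352*(-43) = -17000136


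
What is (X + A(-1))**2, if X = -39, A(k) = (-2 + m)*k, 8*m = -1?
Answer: 87025/64 ≈ 1359.8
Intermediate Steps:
m = -1/8 (m = (1/8)*(-1) = -1/8 ≈ -0.12500)
A(k) = -17*k/8 (A(k) = (-2 - 1/8)*k = -17*k/8)
(X + A(-1))**2 = (-39 - 17/8*(-1))**2 = (-39 + 17/8)**2 = (-295/8)**2 = 87025/64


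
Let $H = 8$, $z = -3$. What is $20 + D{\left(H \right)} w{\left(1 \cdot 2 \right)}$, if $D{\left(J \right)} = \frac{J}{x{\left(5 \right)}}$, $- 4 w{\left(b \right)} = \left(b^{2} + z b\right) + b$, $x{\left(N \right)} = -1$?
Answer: $20$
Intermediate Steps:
$w{\left(b \right)} = \frac{b}{2} - \frac{b^{2}}{4}$ ($w{\left(b \right)} = - \frac{\left(b^{2} - 3 b\right) + b}{4} = - \frac{b^{2} - 2 b}{4} = \frac{b}{2} - \frac{b^{2}}{4}$)
$D{\left(J \right)} = - J$ ($D{\left(J \right)} = \frac{J}{-1} = J \left(-1\right) = - J$)
$20 + D{\left(H \right)} w{\left(1 \cdot 2 \right)} = 20 + \left(-1\right) 8 \frac{1 \cdot 2 \left(2 - 1 \cdot 2\right)}{4} = 20 - 8 \cdot \frac{1}{4} \cdot 2 \left(2 - 2\right) = 20 - 8 \cdot \frac{1}{4} \cdot 2 \cdot 0 = 20 - 0 = 20 + 0 = 20$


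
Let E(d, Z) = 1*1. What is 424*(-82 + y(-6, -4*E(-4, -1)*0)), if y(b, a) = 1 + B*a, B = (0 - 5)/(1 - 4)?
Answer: -34344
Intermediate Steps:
E(d, Z) = 1
B = 5/3 (B = -5/(-3) = -5*(-1/3) = 5/3 ≈ 1.6667)
y(b, a) = 1 + 5*a/3
424*(-82 + y(-6, -4*E(-4, -1)*0)) = 424*(-82 + (1 + 5*(-4*1*0)/3)) = 424*(-82 + (1 + 5*(-4*0)/3)) = 424*(-82 + (1 + (5/3)*0)) = 424*(-82 + (1 + 0)) = 424*(-82 + 1) = 424*(-81) = -34344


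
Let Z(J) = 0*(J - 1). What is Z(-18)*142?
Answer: 0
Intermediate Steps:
Z(J) = 0 (Z(J) = 0*(-1 + J) = 0)
Z(-18)*142 = 0*142 = 0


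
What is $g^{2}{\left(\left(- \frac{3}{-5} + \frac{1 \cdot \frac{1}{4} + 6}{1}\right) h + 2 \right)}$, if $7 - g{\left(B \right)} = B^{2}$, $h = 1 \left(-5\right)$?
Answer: $\frac{273207841}{256} \approx 1.0672 \cdot 10^{6}$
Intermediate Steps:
$h = -5$
$g{\left(B \right)} = 7 - B^{2}$
$g^{2}{\left(\left(- \frac{3}{-5} + \frac{1 \cdot \frac{1}{4} + 6}{1}\right) h + 2 \right)} = \left(7 - \left(\left(- \frac{3}{-5} + \frac{1 \cdot \frac{1}{4} + 6}{1}\right) \left(-5\right) + 2\right)^{2}\right)^{2} = \left(7 - \left(\left(\left(-3\right) \left(- \frac{1}{5}\right) + \left(1 \cdot \frac{1}{4} + 6\right) 1\right) \left(-5\right) + 2\right)^{2}\right)^{2} = \left(7 - \left(\left(\frac{3}{5} + \left(\frac{1}{4} + 6\right) 1\right) \left(-5\right) + 2\right)^{2}\right)^{2} = \left(7 - \left(\left(\frac{3}{5} + \frac{25}{4} \cdot 1\right) \left(-5\right) + 2\right)^{2}\right)^{2} = \left(7 - \left(\left(\frac{3}{5} + \frac{25}{4}\right) \left(-5\right) + 2\right)^{2}\right)^{2} = \left(7 - \left(\frac{137}{20} \left(-5\right) + 2\right)^{2}\right)^{2} = \left(7 - \left(- \frac{137}{4} + 2\right)^{2}\right)^{2} = \left(7 - \left(- \frac{129}{4}\right)^{2}\right)^{2} = \left(7 - \frac{16641}{16}\right)^{2} = \left(- \frac{16529}{16}\right)^{2} = \frac{273207841}{256}$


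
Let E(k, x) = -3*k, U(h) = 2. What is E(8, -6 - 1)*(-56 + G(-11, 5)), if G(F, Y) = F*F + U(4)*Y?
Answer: -1800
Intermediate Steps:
G(F, Y) = F² + 2*Y (G(F, Y) = F*F + 2*Y = F² + 2*Y)
E(8, -6 - 1)*(-56 + G(-11, 5)) = (-3*8)*(-56 + ((-11)² + 2*5)) = -24*(-56 + (121 + 10)) = -24*(-56 + 131) = -24*75 = -1800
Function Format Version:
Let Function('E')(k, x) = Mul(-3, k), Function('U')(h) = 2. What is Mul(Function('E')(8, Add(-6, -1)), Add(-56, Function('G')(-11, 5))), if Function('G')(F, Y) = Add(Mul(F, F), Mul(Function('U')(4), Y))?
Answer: -1800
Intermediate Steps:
Function('G')(F, Y) = Add(Pow(F, 2), Mul(2, Y)) (Function('G')(F, Y) = Add(Mul(F, F), Mul(2, Y)) = Add(Pow(F, 2), Mul(2, Y)))
Mul(Function('E')(8, Add(-6, -1)), Add(-56, Function('G')(-11, 5))) = Mul(Mul(-3, 8), Add(-56, Add(Pow(-11, 2), Mul(2, 5)))) = Mul(-24, Add(-56, Add(121, 10))) = Mul(-24, Add(-56, 131)) = Mul(-24, 75) = -1800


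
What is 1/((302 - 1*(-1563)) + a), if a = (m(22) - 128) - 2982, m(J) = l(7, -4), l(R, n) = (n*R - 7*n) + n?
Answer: -1/1249 ≈ -0.00080064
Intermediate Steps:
l(R, n) = -6*n + R*n (l(R, n) = (R*n - 7*n) + n = (-7*n + R*n) + n = -6*n + R*n)
m(J) = -4 (m(J) = -4*(-6 + 7) = -4*1 = -4)
a = -3114 (a = (-4 - 128) - 2982 = -132 - 2982 = -3114)
1/((302 - 1*(-1563)) + a) = 1/((302 - 1*(-1563)) - 3114) = 1/((302 + 1563) - 3114) = 1/(1865 - 3114) = 1/(-1249) = -1/1249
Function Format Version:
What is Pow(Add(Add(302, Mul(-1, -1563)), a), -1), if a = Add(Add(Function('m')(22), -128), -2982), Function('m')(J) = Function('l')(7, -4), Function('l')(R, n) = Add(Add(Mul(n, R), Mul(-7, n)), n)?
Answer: Rational(-1, 1249) ≈ -0.00080064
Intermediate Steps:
Function('l')(R, n) = Add(Mul(-6, n), Mul(R, n)) (Function('l')(R, n) = Add(Add(Mul(R, n), Mul(-7, n)), n) = Add(Add(Mul(-7, n), Mul(R, n)), n) = Add(Mul(-6, n), Mul(R, n)))
Function('m')(J) = -4 (Function('m')(J) = Mul(-4, Add(-6, 7)) = Mul(-4, 1) = -4)
a = -3114 (a = Add(Add(-4, -128), -2982) = Add(-132, -2982) = -3114)
Pow(Add(Add(302, Mul(-1, -1563)), a), -1) = Pow(Add(Add(302, Mul(-1, -1563)), -3114), -1) = Pow(Add(Add(302, 1563), -3114), -1) = Pow(Add(1865, -3114), -1) = Pow(-1249, -1) = Rational(-1, 1249)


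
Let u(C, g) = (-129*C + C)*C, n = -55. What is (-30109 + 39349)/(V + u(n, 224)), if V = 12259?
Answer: -1320/53563 ≈ -0.024644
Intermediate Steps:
u(C, g) = -128*C**2 (u(C, g) = (-128*C)*C = -128*C**2)
(-30109 + 39349)/(V + u(n, 224)) = (-30109 + 39349)/(12259 - 128*(-55)**2) = 9240/(12259 - 128*3025) = 9240/(12259 - 387200) = 9240/(-374941) = 9240*(-1/374941) = -1320/53563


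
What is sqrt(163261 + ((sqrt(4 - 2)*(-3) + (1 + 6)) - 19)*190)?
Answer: sqrt(160981 - 570*sqrt(2)) ≈ 400.22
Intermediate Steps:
sqrt(163261 + ((sqrt(4 - 2)*(-3) + (1 + 6)) - 19)*190) = sqrt(163261 + ((sqrt(2)*(-3) + 7) - 19)*190) = sqrt(163261 + ((-3*sqrt(2) + 7) - 19)*190) = sqrt(163261 + ((7 - 3*sqrt(2)) - 19)*190) = sqrt(163261 + (-12 - 3*sqrt(2))*190) = sqrt(163261 + (-2280 - 570*sqrt(2))) = sqrt(160981 - 570*sqrt(2))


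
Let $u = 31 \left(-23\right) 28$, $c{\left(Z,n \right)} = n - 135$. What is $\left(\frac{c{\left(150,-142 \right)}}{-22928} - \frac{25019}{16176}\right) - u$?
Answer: $\frac{115683525083}{5795052} \approx 19962.0$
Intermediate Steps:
$c{\left(Z,n \right)} = -135 + n$
$u = -19964$ ($u = \left(-713\right) 28 = -19964$)
$\left(\frac{c{\left(150,-142 \right)}}{-22928} - \frac{25019}{16176}\right) - u = \left(\frac{-135 - 142}{-22928} - \frac{25019}{16176}\right) - -19964 = \left(\left(-277\right) \left(- \frac{1}{22928}\right) - \frac{25019}{16176}\right) + 19964 = \left(\frac{277}{22928} - \frac{25019}{16176}\right) + 19964 = - \frac{8893045}{5795052} + 19964 = \frac{115683525083}{5795052}$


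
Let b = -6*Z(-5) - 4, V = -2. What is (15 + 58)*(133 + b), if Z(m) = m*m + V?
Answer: -657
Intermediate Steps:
Z(m) = -2 + m**2 (Z(m) = m*m - 2 = m**2 - 2 = -2 + m**2)
b = -142 (b = -6*(-2 + (-5)**2) - 4 = -6*(-2 + 25) - 4 = -6*23 - 4 = -138 - 4 = -142)
(15 + 58)*(133 + b) = (15 + 58)*(133 - 142) = 73*(-9) = -657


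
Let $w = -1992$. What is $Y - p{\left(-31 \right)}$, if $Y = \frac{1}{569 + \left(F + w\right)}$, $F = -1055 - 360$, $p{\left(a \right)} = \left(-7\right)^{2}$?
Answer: $- \frac{139063}{2838} \approx -49.0$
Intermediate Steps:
$p{\left(a \right)} = 49$
$F = -1415$
$Y = - \frac{1}{2838}$ ($Y = \frac{1}{569 - 3407} = \frac{1}{-2838} = - \frac{1}{2838} \approx -0.00035236$)
$Y - p{\left(-31 \right)} = - \frac{1}{2838} - 49 = - \frac{139063}{2838}$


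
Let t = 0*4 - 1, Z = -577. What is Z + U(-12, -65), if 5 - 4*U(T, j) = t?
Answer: -1151/2 ≈ -575.50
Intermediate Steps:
t = -1 (t = 0 - 1 = -1)
U(T, j) = 3/2 (U(T, j) = 5/4 - ¼*(-1) = 5/4 + ¼ = 3/2)
Z + U(-12, -65) = -577 + 3/2 = -1151/2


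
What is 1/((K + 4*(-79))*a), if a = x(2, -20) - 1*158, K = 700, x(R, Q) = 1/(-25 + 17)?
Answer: -1/60720 ≈ -1.6469e-5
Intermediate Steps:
x(R, Q) = -⅛ (x(R, Q) = 1/(-8) = -⅛)
a = -1265/8 (a = -⅛ - 1*158 = -⅛ - 158 = -1265/8 ≈ -158.13)
1/((K + 4*(-79))*a) = 1/((700 + 4*(-79))*(-1265/8)) = 1/((700 - 316)*(-1265/8)) = 1/(384*(-1265/8)) = 1/(-60720) = -1/60720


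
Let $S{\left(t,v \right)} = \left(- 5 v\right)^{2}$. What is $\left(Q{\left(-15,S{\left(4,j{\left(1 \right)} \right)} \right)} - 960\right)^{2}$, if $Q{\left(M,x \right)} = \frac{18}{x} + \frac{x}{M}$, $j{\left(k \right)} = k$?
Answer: $\frac{5194229041}{5625} \approx 9.2342 \cdot 10^{5}$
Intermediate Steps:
$S{\left(t,v \right)} = 25 v^{2}$
$\left(Q{\left(-15,S{\left(4,j{\left(1 \right)} \right)} \right)} - 960\right)^{2} = \left(\left(\frac{18}{25 \cdot 1^{2}} + \frac{25 \cdot 1^{2}}{-15}\right) - 960\right)^{2} = \left(\left(\frac{18}{25 \cdot 1} + 25 \cdot 1 \left(- \frac{1}{15}\right)\right) - 960\right)^{2} = \left(\left(\frac{18}{25} + 25 \left(- \frac{1}{15}\right)\right) - 960\right)^{2} = \left(\left(18 \cdot \frac{1}{25} - \frac{5}{3}\right) - 960\right)^{2} = \left(\left(\frac{18}{25} - \frac{5}{3}\right) - 960\right)^{2} = \left(- \frac{71}{75} - 960\right)^{2} = \left(- \frac{72071}{75}\right)^{2} = \frac{5194229041}{5625}$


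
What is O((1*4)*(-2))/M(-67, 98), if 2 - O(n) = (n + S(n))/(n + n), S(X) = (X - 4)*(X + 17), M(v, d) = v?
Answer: 21/268 ≈ 0.078358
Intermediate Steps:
S(X) = (-4 + X)*(17 + X)
O(n) = 2 - (-68 + n² + 14*n)/(2*n) (O(n) = 2 - (n + (-68 + n² + 13*n))/(n + n) = 2 - (-68 + n² + 14*n)/(2*n))
O((1*4)*(-2))/M(-67, 98) = (-5 + 34/(((1*4)*(-2))) - 1*4*(-2)/2)/(-67) = (-5 + 34/((4*(-2))) - 2*(-2))*(-1/67) = (-5 + 34/(-8) - ½*(-8))*(-1/67) = (-5 + 34*(-⅛) + 4)*(-1/67) = (-5 - 17/4 + 4)*(-1/67) = -21/4*(-1/67) = 21/268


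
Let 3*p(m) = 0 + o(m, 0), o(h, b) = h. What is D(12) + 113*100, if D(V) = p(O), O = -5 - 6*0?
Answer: 33895/3 ≈ 11298.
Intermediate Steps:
O = -5 (O = -5 - 1*0 = -5 + 0 = -5)
p(m) = m/3 (p(m) = (0 + m)/3 = m/3)
D(V) = -5/3 (D(V) = (1/3)*(-5) = -5/3)
D(12) + 113*100 = -5/3 + 113*100 = -5/3 + 11300 = 33895/3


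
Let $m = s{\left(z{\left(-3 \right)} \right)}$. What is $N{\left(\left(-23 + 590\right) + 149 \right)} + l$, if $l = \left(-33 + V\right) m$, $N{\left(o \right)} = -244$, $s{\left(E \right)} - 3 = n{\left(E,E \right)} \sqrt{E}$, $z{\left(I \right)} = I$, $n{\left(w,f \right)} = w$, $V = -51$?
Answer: $-496 + 252 i \sqrt{3} \approx -496.0 + 436.48 i$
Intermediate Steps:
$s{\left(E \right)} = 3 + E^{\frac{3}{2}}$ ($s{\left(E \right)} = 3 + E \sqrt{E} = 3 + E^{\frac{3}{2}}$)
$m = 3 - 3 i \sqrt{3}$ ($m = 3 + \left(-3\right)^{\frac{3}{2}} = 3 - 3 i \sqrt{3} \approx 3.0 - 5.1962 i$)
$l = -252 + 252 i \sqrt{3}$ ($l = \left(-33 - 51\right) \left(3 - 3 i \sqrt{3}\right) = - 84 \left(3 - 3 i \sqrt{3}\right) = -252 + 252 i \sqrt{3} \approx -252.0 + 436.48 i$)
$N{\left(\left(-23 + 590\right) + 149 \right)} + l = -244 - \left(252 - 252 i \sqrt{3}\right) = -496 + 252 i \sqrt{3}$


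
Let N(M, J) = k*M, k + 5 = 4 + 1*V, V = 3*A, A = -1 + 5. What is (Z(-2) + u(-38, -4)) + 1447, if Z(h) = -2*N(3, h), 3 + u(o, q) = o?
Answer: 1340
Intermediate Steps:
A = 4
u(o, q) = -3 + o
V = 12 (V = 3*4 = 12)
k = 11 (k = -5 + (4 + 1*12) = -5 + (4 + 12) = -5 + 16 = 11)
N(M, J) = 11*M
Z(h) = -66 (Z(h) = -22*3 = -2*33 = -66)
(Z(-2) + u(-38, -4)) + 1447 = (-66 + (-3 - 38)) + 1447 = (-66 - 41) + 1447 = -107 + 1447 = 1340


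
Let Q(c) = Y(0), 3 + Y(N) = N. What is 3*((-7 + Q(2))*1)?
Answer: -30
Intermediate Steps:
Y(N) = -3 + N
Q(c) = -3 (Q(c) = -3 + 0 = -3)
3*((-7 + Q(2))*1) = 3*((-7 - 3)*1) = 3*(-10*1) = 3*(-10) = -30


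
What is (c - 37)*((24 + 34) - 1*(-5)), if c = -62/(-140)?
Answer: -23031/10 ≈ -2303.1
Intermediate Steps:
c = 31/70 (c = -62*(-1/140) = 31/70 ≈ 0.44286)
(c - 37)*((24 + 34) - 1*(-5)) = (31/70 - 37)*((24 + 34) - 1*(-5)) = -2559*(58 + 5)/70 = -2559/70*63 = -23031/10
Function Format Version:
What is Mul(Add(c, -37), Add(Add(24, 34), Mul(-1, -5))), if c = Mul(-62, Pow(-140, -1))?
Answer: Rational(-23031, 10) ≈ -2303.1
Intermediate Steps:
c = Rational(31, 70) (c = Mul(-62, Rational(-1, 140)) = Rational(31, 70) ≈ 0.44286)
Mul(Add(c, -37), Add(Add(24, 34), Mul(-1, -5))) = Mul(Add(Rational(31, 70), -37), Add(Add(24, 34), Mul(-1, -5))) = Mul(Rational(-2559, 70), Add(58, 5)) = Mul(Rational(-2559, 70), 63) = Rational(-23031, 10)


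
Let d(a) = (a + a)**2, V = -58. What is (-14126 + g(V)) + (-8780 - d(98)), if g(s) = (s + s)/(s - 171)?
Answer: -14042622/229 ≈ -61322.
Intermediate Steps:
d(a) = 4*a**2 (d(a) = (2*a)**2 = 4*a**2)
g(s) = 2*s/(-171 + s) (g(s) = (2*s)/(-171 + s) = 2*s/(-171 + s))
(-14126 + g(V)) + (-8780 - d(98)) = (-14126 + 2*(-58)/(-171 - 58)) + (-8780 - 4*98**2) = (-14126 + 2*(-58)/(-229)) + (-8780 - 4*9604) = (-14126 + 2*(-58)*(-1/229)) + (-8780 - 1*38416) = (-14126 + 116/229) + (-8780 - 38416) = -3234738/229 - 47196 = -14042622/229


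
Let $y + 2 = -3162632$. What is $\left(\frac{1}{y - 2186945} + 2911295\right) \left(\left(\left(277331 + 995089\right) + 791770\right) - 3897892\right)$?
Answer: $- \frac{9519482148832428136}{1783193} \approx -5.3384 \cdot 10^{12}$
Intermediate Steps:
$y = -3162634$ ($y = -2 - 3162632 = -3162634$)
$\left(\frac{1}{y - 2186945} + 2911295\right) \left(\left(\left(277331 + 995089\right) + 791770\right) - 3897892\right) = \left(\frac{1}{-3162634 - 2186945} + 2911295\right) \left(\left(\left(277331 + 995089\right) + 791770\right) - 3897892\right) = \left(\frac{1}{-5349579} + 2911295\right) \left(\left(1272420 + 791770\right) - 3897892\right) = \left(- \frac{1}{5349579} + 2911295\right) \left(2064190 - 3897892\right) = \frac{15574202594804}{5349579} \left(-1833702\right) = - \frac{9519482148832428136}{1783193}$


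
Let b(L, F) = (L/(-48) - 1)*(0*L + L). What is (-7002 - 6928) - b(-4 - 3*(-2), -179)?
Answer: -167135/12 ≈ -13928.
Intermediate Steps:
b(L, F) = L*(-1 - L/48) (b(L, F) = (L*(-1/48) - 1)*(0 + L) = (-L/48 - 1)*L = (-1 - L/48)*L = L*(-1 - L/48))
(-7002 - 6928) - b(-4 - 3*(-2), -179) = (-7002 - 6928) - (-1)*(-4 - 3*(-2))*(48 + (-4 - 3*(-2)))/48 = -13930 - (-1)*(-4 + 6)*(48 + (-4 + 6))/48 = -13930 - (-1)*2*(48 + 2)/48 = -13930 - (-1)*2*50/48 = -13930 - 1*(-25/12) = -13930 + 25/12 = -167135/12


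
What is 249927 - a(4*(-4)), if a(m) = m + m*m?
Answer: 249687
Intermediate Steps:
a(m) = m + m**2
249927 - a(4*(-4)) = 249927 - 4*(-4)*(1 + 4*(-4)) = 249927 - (-16)*(1 - 16) = 249927 - (-16)*(-15) = 249927 - 1*240 = 249927 - 240 = 249687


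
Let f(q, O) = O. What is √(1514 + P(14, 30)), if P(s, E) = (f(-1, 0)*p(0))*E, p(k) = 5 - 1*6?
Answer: √1514 ≈ 38.910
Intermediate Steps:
p(k) = -1 (p(k) = 5 - 6 = -1)
P(s, E) = 0 (P(s, E) = (0*(-1))*E = 0*E = 0)
√(1514 + P(14, 30)) = √(1514 + 0) = √1514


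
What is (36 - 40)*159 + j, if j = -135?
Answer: -771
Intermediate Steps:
(36 - 40)*159 + j = (36 - 40)*159 - 135 = -4*159 - 135 = -636 - 135 = -771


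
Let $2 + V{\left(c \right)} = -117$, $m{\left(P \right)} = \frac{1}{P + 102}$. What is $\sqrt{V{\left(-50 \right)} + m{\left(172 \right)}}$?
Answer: $\frac{i \sqrt{8933770}}{274} \approx 10.909 i$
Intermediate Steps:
$m{\left(P \right)} = \frac{1}{102 + P}$
$V{\left(c \right)} = -119$ ($V{\left(c \right)} = -2 - 117 = -119$)
$\sqrt{V{\left(-50 \right)} + m{\left(172 \right)}} = \sqrt{-119 + \frac{1}{102 + 172}} = \sqrt{-119 + \frac{1}{274}} = \sqrt{- \frac{32605}{274}} = \frac{i \sqrt{8933770}}{274}$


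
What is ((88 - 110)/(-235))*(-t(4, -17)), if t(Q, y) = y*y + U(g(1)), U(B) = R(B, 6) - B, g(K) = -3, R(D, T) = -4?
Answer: -6336/235 ≈ -26.962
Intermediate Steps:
U(B) = -4 - B
t(Q, y) = -1 + y**2 (t(Q, y) = y*y + (-4 - 1*(-3)) = y**2 + (-4 + 3) = y**2 - 1 = -1 + y**2)
((88 - 110)/(-235))*(-t(4, -17)) = ((88 - 110)/(-235))*(-(-1 + (-17)**2)) = (-22*(-1/235))*(-(-1 + 289)) = 22*(-1*288)/235 = (22/235)*(-288) = -6336/235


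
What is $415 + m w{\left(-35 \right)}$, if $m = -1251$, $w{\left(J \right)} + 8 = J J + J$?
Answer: $-1478267$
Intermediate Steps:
$w{\left(J \right)} = -8 + J + J^{2}$ ($w{\left(J \right)} = -8 + \left(J J + J\right) = -8 + \left(J^{2} + J\right) = -8 + \left(J + J^{2}\right) = -8 + J + J^{2}$)
$415 + m w{\left(-35 \right)} = 415 - 1251 \left(-8 - 35 + \left(-35\right)^{2}\right) = 415 - 1251 \left(-8 - 35 + 1225\right) = 415 - 1478682 = -1478267$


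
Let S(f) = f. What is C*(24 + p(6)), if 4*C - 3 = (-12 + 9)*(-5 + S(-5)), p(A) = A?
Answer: 495/2 ≈ 247.50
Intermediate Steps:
C = 33/4 (C = 3/4 + ((-12 + 9)*(-5 - 5))/4 = 3/4 + (-3*(-10))/4 = 3/4 + (1/4)*30 = 3/4 + 15/2 = 33/4 ≈ 8.2500)
C*(24 + p(6)) = 33*(24 + 6)/4 = (33/4)*30 = 495/2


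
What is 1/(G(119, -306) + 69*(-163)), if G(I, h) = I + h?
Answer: -1/11434 ≈ -8.7458e-5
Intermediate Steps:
1/(G(119, -306) + 69*(-163)) = 1/((119 - 306) + 69*(-163)) = 1/(-187 - 11247) = 1/(-11434) = -1/11434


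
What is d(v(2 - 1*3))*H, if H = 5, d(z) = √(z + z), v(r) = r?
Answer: 5*I*√2 ≈ 7.0711*I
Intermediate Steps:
d(z) = √2*√z (d(z) = √(2*z) = √2*√z)
d(v(2 - 1*3))*H = (√2*√(2 - 1*3))*5 = (√2*√(2 - 3))*5 = (√2*√(-1))*5 = (√2*I)*5 = (I*√2)*5 = 5*I*√2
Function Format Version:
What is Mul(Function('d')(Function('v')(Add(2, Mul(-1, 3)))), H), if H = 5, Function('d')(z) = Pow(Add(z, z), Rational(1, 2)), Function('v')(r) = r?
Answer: Mul(5, I, Pow(2, Rational(1, 2))) ≈ Mul(7.0711, I)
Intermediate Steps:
Function('d')(z) = Mul(Pow(2, Rational(1, 2)), Pow(z, Rational(1, 2))) (Function('d')(z) = Pow(Mul(2, z), Rational(1, 2)) = Mul(Pow(2, Rational(1, 2)), Pow(z, Rational(1, 2))))
Mul(Function('d')(Function('v')(Add(2, Mul(-1, 3)))), H) = Mul(Mul(Pow(2, Rational(1, 2)), Pow(Add(2, Mul(-1, 3)), Rational(1, 2))), 5) = Mul(Mul(Pow(2, Rational(1, 2)), Pow(Add(2, -3), Rational(1, 2))), 5) = Mul(Mul(Pow(2, Rational(1, 2)), Pow(-1, Rational(1, 2))), 5) = Mul(Mul(Pow(2, Rational(1, 2)), I), 5) = Mul(Mul(I, Pow(2, Rational(1, 2))), 5) = Mul(5, I, Pow(2, Rational(1, 2)))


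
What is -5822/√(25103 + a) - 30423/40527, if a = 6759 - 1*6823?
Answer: -10141/13509 - 5822*√511/3577 ≈ -37.544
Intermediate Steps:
a = -64 (a = 6759 - 6823 = -64)
-5822/√(25103 + a) - 30423/40527 = -5822/√(25103 - 64) - 30423/40527 = -5822*√511/3577 - 30423*1/40527 = -5822*√511/3577 - 10141/13509 = -10141/13509 - 5822*√511/3577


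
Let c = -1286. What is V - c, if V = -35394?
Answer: -34108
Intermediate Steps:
V - c = -35394 - 1*(-1286) = -35394 + 1286 = -34108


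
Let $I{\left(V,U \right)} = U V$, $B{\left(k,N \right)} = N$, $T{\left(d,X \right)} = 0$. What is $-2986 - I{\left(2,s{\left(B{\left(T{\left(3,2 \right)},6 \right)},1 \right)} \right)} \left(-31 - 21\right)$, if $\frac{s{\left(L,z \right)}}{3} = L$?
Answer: $-1114$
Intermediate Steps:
$s{\left(L,z \right)} = 3 L$
$-2986 - I{\left(2,s{\left(B{\left(T{\left(3,2 \right)},6 \right)},1 \right)} \right)} \left(-31 - 21\right) = -2986 - 3 \cdot 6 \cdot 2 \left(-31 - 21\right) = -2986 - 18 \cdot 2 \left(-52\right) = -2986 - 36 \left(-52\right) = -2986 - -1872 = -2986 + 1872 = -1114$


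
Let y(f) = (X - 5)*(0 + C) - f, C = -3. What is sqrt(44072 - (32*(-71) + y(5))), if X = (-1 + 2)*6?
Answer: 4*sqrt(2897) ≈ 215.30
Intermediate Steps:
X = 6 (X = 1*6 = 6)
y(f) = -3 - f (y(f) = (6 - 5)*(0 - 3) - f = 1*(-3) - f = -3 - f)
sqrt(44072 - (32*(-71) + y(5))) = sqrt(44072 - (32*(-71) + (-3 - 1*5))) = sqrt(44072 - (-2272 + (-3 - 5))) = sqrt(44072 - (-2272 - 8)) = sqrt(44072 - 1*(-2280)) = sqrt(44072 + 2280) = sqrt(46352) = 4*sqrt(2897)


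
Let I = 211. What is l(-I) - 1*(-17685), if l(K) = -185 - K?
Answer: 17711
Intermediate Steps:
l(-I) - 1*(-17685) = (-185 - (-1)*211) - 1*(-17685) = (-185 - 1*(-211)) + 17685 = (-185 + 211) + 17685 = 26 + 17685 = 17711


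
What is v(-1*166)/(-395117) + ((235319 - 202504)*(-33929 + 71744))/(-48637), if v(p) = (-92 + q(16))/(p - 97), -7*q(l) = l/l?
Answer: -902642997925613190/35379059478889 ≈ -25513.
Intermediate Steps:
q(l) = -⅐ (q(l) = -l/(7*l) = -⅐*1 = -⅐)
v(p) = -645/(7*(-97 + p)) (v(p) = (-92 - ⅐)/(p - 97) = -645/(7*(-97 + p)))
v(-1*166)/(-395117) + ((235319 - 202504)*(-33929 + 71744))/(-48637) = -645/(-679 + 7*(-1*166))/(-395117) + ((235319 - 202504)*(-33929 + 71744))/(-48637) = -645/(-679 + 7*(-166))*(-1/395117) + (32815*37815)*(-1/48637) = -645/(-679 - 1162)*(-1/395117) + 1240899225*(-1/48637) = -645/(-1841)*(-1/395117) - 1240899225/48637 = -645*(-1/1841)*(-1/395117) - 1240899225/48637 = (645/1841)*(-1/395117) - 1240899225/48637 = -645/727410397 - 1240899225/48637 = -902642997925613190/35379059478889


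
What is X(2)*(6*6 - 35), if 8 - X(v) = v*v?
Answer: 4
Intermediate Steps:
X(v) = 8 - v² (X(v) = 8 - v*v = 8 - v²)
X(2)*(6*6 - 35) = (8 - 1*2²)*(6*6 - 35) = (8 - 1*4)*(36 - 35) = (8 - 4)*1 = 4*1 = 4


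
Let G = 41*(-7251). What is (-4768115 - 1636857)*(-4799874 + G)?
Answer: 32647199104380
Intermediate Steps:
G = -297291
(-4768115 - 1636857)*(-4799874 + G) = (-4768115 - 1636857)*(-4799874 - 297291) = -6404972*(-5097165) = 32647199104380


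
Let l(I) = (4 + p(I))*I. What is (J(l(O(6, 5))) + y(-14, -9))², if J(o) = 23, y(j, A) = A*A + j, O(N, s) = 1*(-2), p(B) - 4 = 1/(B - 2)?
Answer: 8100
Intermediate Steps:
p(B) = 4 + 1/(-2 + B) (p(B) = 4 + 1/(B - 2) = 4 + 1/(-2 + B))
O(N, s) = -2
y(j, A) = j + A² (y(j, A) = A² + j = j + A²)
l(I) = I*(4 + (-7 + 4*I)/(-2 + I)) (l(I) = (4 + (-7 + 4*I)/(-2 + I))*I = I*(4 + (-7 + 4*I)/(-2 + I)))
(J(l(O(6, 5))) + y(-14, -9))² = (23 + (-14 + (-9)²))² = (23 + (-14 + 81))² = (23 + 67)² = 90² = 8100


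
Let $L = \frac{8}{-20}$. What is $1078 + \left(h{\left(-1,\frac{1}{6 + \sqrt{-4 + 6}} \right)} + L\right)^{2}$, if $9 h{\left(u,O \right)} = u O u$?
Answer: $\frac{1261914487}{1170450} + \frac{97 \sqrt{2}}{39015} \approx 1078.1$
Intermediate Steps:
$L = - \frac{2}{5}$ ($L = 8 \left(- \frac{1}{20}\right) = - \frac{2}{5} \approx -0.4$)
$h{\left(u,O \right)} = \frac{O u^{2}}{9}$ ($h{\left(u,O \right)} = \frac{u O u}{9} = \frac{O u u}{9} = \frac{O u^{2}}{9}$)
$1078 + \left(h{\left(-1,\frac{1}{6 + \sqrt{-4 + 6}} \right)} + L\right)^{2} = 1078 + \left(\frac{\left(-1\right)^{2}}{9 \left(6 + \sqrt{-4 + 6}\right)} - \frac{2}{5}\right)^{2} = 1078 + \left(\frac{1}{9} \frac{1}{6 + \sqrt{2}} \cdot 1 - \frac{2}{5}\right)^{2} = 1078 + \left(\frac{1}{9 \left(6 + \sqrt{2}\right)} - \frac{2}{5}\right)^{2} = 1078 + \left(- \frac{2}{5} + \frac{1}{9 \left(6 + \sqrt{2}\right)}\right)^{2}$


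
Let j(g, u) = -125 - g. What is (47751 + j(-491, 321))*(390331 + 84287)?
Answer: 22837194306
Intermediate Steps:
(47751 + j(-491, 321))*(390331 + 84287) = (47751 + (-125 - 1*(-491)))*(390331 + 84287) = (47751 + (-125 + 491))*474618 = (47751 + 366)*474618 = 48117*474618 = 22837194306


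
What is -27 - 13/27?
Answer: -742/27 ≈ -27.481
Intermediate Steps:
-27 - 13/27 = -742/27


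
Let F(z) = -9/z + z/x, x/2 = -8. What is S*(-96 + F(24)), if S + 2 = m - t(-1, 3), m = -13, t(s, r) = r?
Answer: 7047/4 ≈ 1761.8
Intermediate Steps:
x = -16 (x = 2*(-8) = -16)
F(z) = -9/z - z/16 (F(z) = -9/z + z/(-16) = -9/z + z*(-1/16) = -9/z - z/16)
S = -18 (S = -2 + (-13 - 1*3) = -2 + (-13 - 3) = -2 - 16 = -18)
S*(-96 + F(24)) = -18*(-96 + (-9/24 - 1/16*24)) = -18*(-96 + (-9*1/24 - 3/2)) = -18*(-96 + (-3/8 - 3/2)) = -18*(-96 - 15/8) = -18*(-783/8) = 7047/4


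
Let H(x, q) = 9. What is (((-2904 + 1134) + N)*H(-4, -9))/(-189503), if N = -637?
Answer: 21663/189503 ≈ 0.11431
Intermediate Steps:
(((-2904 + 1134) + N)*H(-4, -9))/(-189503) = (((-2904 + 1134) - 637)*9)/(-189503) = ((-1770 - 637)*9)*(-1/189503) = -2407*9*(-1/189503) = -21663*(-1/189503) = 21663/189503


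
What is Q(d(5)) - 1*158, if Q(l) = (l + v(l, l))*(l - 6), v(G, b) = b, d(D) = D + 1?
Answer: -158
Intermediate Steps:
d(D) = 1 + D
Q(l) = 2*l*(-6 + l) (Q(l) = (l + l)*(l - 6) = (2*l)*(-6 + l) = 2*l*(-6 + l))
Q(d(5)) - 1*158 = 2*(1 + 5)*(-6 + (1 + 5)) - 1*158 = 2*6*(-6 + 6) - 158 = 2*6*0 - 158 = 0 - 158 = -158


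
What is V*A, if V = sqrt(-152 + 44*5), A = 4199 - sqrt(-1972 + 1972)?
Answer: 8398*sqrt(17) ≈ 34626.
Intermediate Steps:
A = 4199 (A = 4199 - sqrt(0) = 4199 - 1*0 = 4199 + 0 = 4199)
V = 2*sqrt(17) (V = sqrt(-152 + 220) = sqrt(68) = 2*sqrt(17) ≈ 8.2462)
V*A = (2*sqrt(17))*4199 = 8398*sqrt(17)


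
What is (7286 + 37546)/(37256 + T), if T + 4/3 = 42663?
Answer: 134496/239753 ≈ 0.56098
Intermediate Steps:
T = 127985/3 (T = -4/3 + 42663 = 127985/3 ≈ 42662.)
(7286 + 37546)/(37256 + T) = (7286 + 37546)/(37256 + 127985/3) = 44832/(239753/3) = 44832*(3/239753) = 134496/239753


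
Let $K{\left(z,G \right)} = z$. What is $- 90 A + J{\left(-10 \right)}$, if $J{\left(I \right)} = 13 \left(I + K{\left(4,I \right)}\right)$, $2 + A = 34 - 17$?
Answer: $-1428$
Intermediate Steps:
$A = 15$ ($A = -2 + \left(34 - 17\right) = -2 + 17 = 15$)
$J{\left(I \right)} = 52 + 13 I$ ($J{\left(I \right)} = 13 \left(I + 4\right) = 13 \left(4 + I\right) = 52 + 13 I$)
$- 90 A + J{\left(-10 \right)} = \left(-90\right) 15 + \left(52 + 13 \left(-10\right)\right) = -1350 + \left(52 - 130\right) = -1350 - 78 = -1428$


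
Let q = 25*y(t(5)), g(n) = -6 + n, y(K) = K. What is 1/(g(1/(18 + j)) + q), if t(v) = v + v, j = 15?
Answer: 33/8053 ≈ 0.0040978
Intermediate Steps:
t(v) = 2*v
q = 250 (q = 25*(2*5) = 25*10 = 250)
1/(g(1/(18 + j)) + q) = 1/((-6 + 1/(18 + 15)) + 250) = 1/((-6 + 1/33) + 250) = 1/(-197/33 + 250) = 1/(8053/33) = 33/8053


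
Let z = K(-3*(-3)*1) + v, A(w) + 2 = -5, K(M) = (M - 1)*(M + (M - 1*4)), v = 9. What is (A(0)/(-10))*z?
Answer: 847/10 ≈ 84.700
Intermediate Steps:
K(M) = (-1 + M)*(-4 + 2*M) (K(M) = (-1 + M)*(M + (M - 4)) = (-1 + M)*(M + (-4 + M)) = (-1 + M)*(-4 + 2*M))
A(w) = -7 (A(w) = -2 - 5 = -7)
z = 121 (z = (4 - 6*(-3*(-3)) + 2*(-3*(-3)*1)²) + 9 = (4 - 54 + 2*(9*1)²) + 9 = (4 - 6*9 + 2*9²) + 9 = (4 - 54 + 2*81) + 9 = (4 - 54 + 162) + 9 = 112 + 9 = 121)
(A(0)/(-10))*z = -7/(-10)*121 = -7*(-⅒)*121 = (7/10)*121 = 847/10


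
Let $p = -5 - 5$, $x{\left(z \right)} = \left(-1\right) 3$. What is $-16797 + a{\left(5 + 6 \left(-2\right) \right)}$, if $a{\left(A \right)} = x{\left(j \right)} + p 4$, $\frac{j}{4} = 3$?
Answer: $-16840$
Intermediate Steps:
$j = 12$ ($j = 4 \cdot 3 = 12$)
$x{\left(z \right)} = -3$
$p = -10$
$a{\left(A \right)} = -43$ ($a{\left(A \right)} = -3 - 40 = -43$)
$-16797 + a{\left(5 + 6 \left(-2\right) \right)} = -16797 - 43 = -16840$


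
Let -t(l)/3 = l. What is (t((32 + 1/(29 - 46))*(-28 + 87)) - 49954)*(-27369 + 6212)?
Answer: 20000325653/17 ≈ 1.1765e+9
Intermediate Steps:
t(l) = -3*l
(t((32 + 1/(29 - 46))*(-28 + 87)) - 49954)*(-27369 + 6212) = (-3*(32 + 1/(29 - 46))*(-28 + 87) - 49954)*(-27369 + 6212) = (-3*(32 + 1/(-17))*59 - 49954)*(-21157) = (-3*(32 - 1/17)*59 - 49954)*(-21157) = (-1629*59/17 - 49954)*(-21157) = (-3*32037/17 - 49954)*(-21157) = (-96111/17 - 49954)*(-21157) = -945329/17*(-21157) = 20000325653/17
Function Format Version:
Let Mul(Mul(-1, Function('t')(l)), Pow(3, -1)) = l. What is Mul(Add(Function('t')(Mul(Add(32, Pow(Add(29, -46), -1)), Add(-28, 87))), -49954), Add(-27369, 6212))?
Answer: Rational(20000325653, 17) ≈ 1.1765e+9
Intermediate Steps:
Function('t')(l) = Mul(-3, l)
Mul(Add(Function('t')(Mul(Add(32, Pow(Add(29, -46), -1)), Add(-28, 87))), -49954), Add(-27369, 6212)) = Mul(Add(Mul(-3, Mul(Add(32, Pow(Add(29, -46), -1)), Add(-28, 87))), -49954), Add(-27369, 6212)) = Mul(Add(Mul(-3, Mul(Add(32, Pow(-17, -1)), 59)), -49954), -21157) = Mul(Add(Mul(-3, Mul(Add(32, Rational(-1, 17)), 59)), -49954), -21157) = Mul(Add(Mul(-3, Mul(Rational(543, 17), 59)), -49954), -21157) = Mul(Add(Mul(-3, Rational(32037, 17)), -49954), -21157) = Mul(Add(Rational(-96111, 17), -49954), -21157) = Mul(Rational(-945329, 17), -21157) = Rational(20000325653, 17)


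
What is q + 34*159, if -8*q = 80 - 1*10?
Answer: 21589/4 ≈ 5397.3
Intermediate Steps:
q = -35/4 (q = -(80 - 1*10)/8 = -(80 - 10)/8 = -⅛*70 = -35/4 ≈ -8.7500)
q + 34*159 = -35/4 + 34*159 = -35/4 + 5406 = 21589/4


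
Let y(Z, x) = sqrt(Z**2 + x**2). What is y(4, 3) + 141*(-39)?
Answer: -5494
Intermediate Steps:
y(4, 3) + 141*(-39) = sqrt(4**2 + 3**2) + 141*(-39) = sqrt(16 + 9) - 5499 = sqrt(25) - 5499 = 5 - 5499 = -5494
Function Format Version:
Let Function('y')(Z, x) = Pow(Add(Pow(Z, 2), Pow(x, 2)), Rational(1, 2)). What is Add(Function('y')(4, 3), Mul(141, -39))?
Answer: -5494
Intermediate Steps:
Add(Function('y')(4, 3), Mul(141, -39)) = Add(Pow(Add(Pow(4, 2), Pow(3, 2)), Rational(1, 2)), Mul(141, -39)) = Add(Pow(Add(16, 9), Rational(1, 2)), -5499) = Add(Pow(25, Rational(1, 2)), -5499) = Add(5, -5499) = -5494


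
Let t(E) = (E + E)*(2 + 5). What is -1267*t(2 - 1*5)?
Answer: 53214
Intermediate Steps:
t(E) = 14*E (t(E) = (2*E)*7 = 14*E)
-1267*t(2 - 1*5) = -17738*(2 - 1*5) = -17738*(2 - 5) = -17738*(-3) = -1267*(-42) = 53214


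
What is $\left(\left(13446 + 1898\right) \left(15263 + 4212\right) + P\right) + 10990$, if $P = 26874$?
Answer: $298862264$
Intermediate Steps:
$\left(\left(13446 + 1898\right) \left(15263 + 4212\right) + P\right) + 10990 = \left(\left(13446 + 1898\right) \left(15263 + 4212\right) + 26874\right) + 10990 = \left(15344 \cdot 19475 + 26874\right) + 10990 = \left(298824400 + 26874\right) + 10990 = 298851274 + 10990 = 298862264$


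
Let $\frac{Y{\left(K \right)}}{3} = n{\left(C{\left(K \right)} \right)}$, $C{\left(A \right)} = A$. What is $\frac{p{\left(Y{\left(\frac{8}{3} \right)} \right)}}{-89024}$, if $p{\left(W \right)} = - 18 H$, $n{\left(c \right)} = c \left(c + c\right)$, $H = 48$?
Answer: $\frac{27}{2782} \approx 0.0097052$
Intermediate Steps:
$n{\left(c \right)} = 2 c^{2}$ ($n{\left(c \right)} = c 2 c = 2 c^{2}$)
$Y{\left(K \right)} = 6 K^{2}$ ($Y{\left(K \right)} = 3 \cdot 2 K^{2} = 6 K^{2}$)
$p{\left(W \right)} = -864$ ($p{\left(W \right)} = \left(-18\right) 48 = -864$)
$\frac{p{\left(Y{\left(\frac{8}{3} \right)} \right)}}{-89024} = - \frac{864}{-89024} = \left(-864\right) \left(- \frac{1}{89024}\right) = \frac{27}{2782}$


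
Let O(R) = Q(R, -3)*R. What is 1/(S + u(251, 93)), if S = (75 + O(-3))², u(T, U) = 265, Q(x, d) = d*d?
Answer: 1/2569 ≈ 0.00038926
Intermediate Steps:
Q(x, d) = d²
O(R) = 9*R (O(R) = (-3)²*R = 9*R)
S = 2304 (S = (75 + 9*(-3))² = (75 - 27)² = 48² = 2304)
1/(S + u(251, 93)) = 1/(2304 + 265) = 1/2569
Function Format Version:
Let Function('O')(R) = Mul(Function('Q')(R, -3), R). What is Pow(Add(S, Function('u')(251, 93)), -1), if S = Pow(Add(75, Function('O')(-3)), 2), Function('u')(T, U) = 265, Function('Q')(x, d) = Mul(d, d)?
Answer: Rational(1, 2569) ≈ 0.00038926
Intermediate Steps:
Function('Q')(x, d) = Pow(d, 2)
Function('O')(R) = Mul(9, R) (Function('O')(R) = Mul(Pow(-3, 2), R) = Mul(9, R))
S = 2304 (S = Pow(Add(75, Mul(9, -3)), 2) = Pow(Add(75, -27), 2) = Pow(48, 2) = 2304)
Pow(Add(S, Function('u')(251, 93)), -1) = Pow(Add(2304, 265), -1) = Pow(2569, -1) = Rational(1, 2569)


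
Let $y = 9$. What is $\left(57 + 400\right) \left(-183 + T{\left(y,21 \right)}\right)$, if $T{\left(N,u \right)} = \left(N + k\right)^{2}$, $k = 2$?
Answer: $-28334$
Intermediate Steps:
$T{\left(N,u \right)} = \left(2 + N\right)^{2}$ ($T{\left(N,u \right)} = \left(N + 2\right)^{2} = \left(2 + N\right)^{2}$)
$\left(57 + 400\right) \left(-183 + T{\left(y,21 \right)}\right) = \left(57 + 400\right) \left(-183 + \left(2 + 9\right)^{2}\right) = 457 \left(-183 + 11^{2}\right) = 457 \left(-183 + 121\right) = 457 \left(-62\right) = -28334$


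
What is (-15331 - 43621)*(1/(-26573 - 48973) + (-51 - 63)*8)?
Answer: 2030836062628/37773 ≈ 5.3764e+7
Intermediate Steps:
(-15331 - 43621)*(1/(-26573 - 48973) + (-51 - 63)*8) = -58952*(1/(-75546) - 114*8) = -58952*(-1/75546 - 912) = -58952*(-68897953/75546) = 2030836062628/37773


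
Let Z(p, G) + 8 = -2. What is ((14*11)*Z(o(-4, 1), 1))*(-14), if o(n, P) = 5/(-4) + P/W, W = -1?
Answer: 21560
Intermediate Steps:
o(n, P) = -5/4 - P (o(n, P) = 5/(-4) + P/(-1) = 5*(-1/4) + P*(-1) = -5/4 - P)
Z(p, G) = -10 (Z(p, G) = -8 - 2 = -10)
((14*11)*Z(o(-4, 1), 1))*(-14) = ((14*11)*(-10))*(-14) = (154*(-10))*(-14) = -1540*(-14) = 21560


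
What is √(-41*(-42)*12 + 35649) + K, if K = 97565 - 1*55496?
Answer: 42069 + 3*√6257 ≈ 42306.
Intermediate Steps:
K = 42069 (K = 97565 - 55496 = 42069)
√(-41*(-42)*12 + 35649) + K = √(-41*(-42)*12 + 35649) + 42069 = √(1722*12 + 35649) + 42069 = √(20664 + 35649) + 42069 = √56313 + 42069 = 3*√6257 + 42069 = 42069 + 3*√6257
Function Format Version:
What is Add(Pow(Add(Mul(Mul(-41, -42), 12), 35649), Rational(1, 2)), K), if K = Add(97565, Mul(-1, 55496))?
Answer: Add(42069, Mul(3, Pow(6257, Rational(1, 2)))) ≈ 42306.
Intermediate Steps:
K = 42069 (K = Add(97565, -55496) = 42069)
Add(Pow(Add(Mul(Mul(-41, -42), 12), 35649), Rational(1, 2)), K) = Add(Pow(Add(Mul(Mul(-41, -42), 12), 35649), Rational(1, 2)), 42069) = Add(Pow(Add(Mul(1722, 12), 35649), Rational(1, 2)), 42069) = Add(Pow(Add(20664, 35649), Rational(1, 2)), 42069) = Add(Pow(56313, Rational(1, 2)), 42069) = Add(Mul(3, Pow(6257, Rational(1, 2))), 42069) = Add(42069, Mul(3, Pow(6257, Rational(1, 2))))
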